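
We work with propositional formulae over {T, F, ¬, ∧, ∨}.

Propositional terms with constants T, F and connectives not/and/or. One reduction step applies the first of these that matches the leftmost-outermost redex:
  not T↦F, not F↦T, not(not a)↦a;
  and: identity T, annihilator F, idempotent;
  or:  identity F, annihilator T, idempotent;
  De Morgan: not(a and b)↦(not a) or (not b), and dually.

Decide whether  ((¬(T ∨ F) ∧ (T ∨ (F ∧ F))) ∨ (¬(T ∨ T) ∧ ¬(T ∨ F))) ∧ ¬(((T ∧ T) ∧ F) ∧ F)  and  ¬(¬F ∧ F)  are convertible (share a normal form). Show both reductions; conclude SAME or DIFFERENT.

Term A:
  start: ((¬(T ∨ F) ∧ (T ∨ (F ∧ F))) ∨ (¬(T ∨ T) ∧ ¬(T ∨ F))) ∧ ¬(((T ∧ T) ∧ F) ∧ F)
  step 1: (((¬T ∧ ¬F) ∧ (T ∨ (F ∧ F))) ∨ (¬(T ∨ T) ∧ ¬(T ∨ F))) ∧ ¬(((T ∧ T) ∧ F) ∧ F)
  step 2: (((F ∧ ¬F) ∧ (T ∨ (F ∧ F))) ∨ (¬(T ∨ T) ∧ ¬(T ∨ F))) ∧ ¬(((T ∧ T) ∧ F) ∧ F)
  step 3: ((F ∧ (T ∨ (F ∧ F))) ∨ (¬(T ∨ T) ∧ ¬(T ∨ F))) ∧ ¬(((T ∧ T) ∧ F) ∧ F)
  step 4: (F ∨ (¬(T ∨ T) ∧ ¬(T ∨ F))) ∧ ¬(((T ∧ T) ∧ F) ∧ F)
  step 5: (¬(T ∨ T) ∧ ¬(T ∨ F)) ∧ ¬(((T ∧ T) ∧ F) ∧ F)
  step 6: ((¬T ∧ ¬T) ∧ ¬(T ∨ F)) ∧ ¬(((T ∧ T) ∧ F) ∧ F)
  step 7: (¬T ∧ ¬(T ∨ F)) ∧ ¬(((T ∧ T) ∧ F) ∧ F)
  step 8: (F ∧ ¬(T ∨ F)) ∧ ¬(((T ∧ T) ∧ F) ∧ F)
  step 9: F ∧ ¬(((T ∧ T) ∧ F) ∧ F)
  step 10: F

Term B:
  start: ¬(¬F ∧ F)
  step 1: ¬¬F ∨ ¬F
  step 2: F ∨ ¬F
  step 3: ¬F
  step 4: T

Answer: DIFFERENT — A ⇓ F, B ⇓ T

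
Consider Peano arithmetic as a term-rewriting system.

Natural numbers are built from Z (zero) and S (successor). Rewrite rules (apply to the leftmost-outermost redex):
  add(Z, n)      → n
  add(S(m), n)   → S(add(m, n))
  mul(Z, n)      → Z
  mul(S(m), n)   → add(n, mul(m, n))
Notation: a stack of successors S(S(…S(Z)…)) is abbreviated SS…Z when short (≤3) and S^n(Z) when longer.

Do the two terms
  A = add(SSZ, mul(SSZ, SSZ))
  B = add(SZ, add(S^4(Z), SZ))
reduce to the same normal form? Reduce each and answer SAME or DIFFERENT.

Answer: SAME — A ⇓ S^6(Z), B ⇓ S^6(Z)

Working:
Term A:
  start: add(SSZ, mul(SSZ, SSZ))
  [1] S(add(SZ, mul(SSZ, SSZ)))
  [2] S(S(add(Z, mul(SSZ, SSZ))))
  [3] S(S(mul(SSZ, SSZ)))
  [4] S(S(add(SSZ, mul(SZ, SSZ))))
  [5] S(S(S(add(SZ, mul(SZ, SSZ)))))
  [6] S(S(S(S(add(Z, mul(SZ, SSZ))))))
  [7] S(S(S(S(mul(SZ, SSZ)))))
  [8] S(S(S(S(add(SSZ, mul(Z, SSZ))))))
  [9] S(S(S(S(S(add(SZ, mul(Z, SSZ)))))))
  [10] S(S(S(S(S(S(add(Z, mul(Z, SSZ))))))))
  [11] S(S(S(S(S(S(mul(Z, SSZ)))))))
  [12] S^6(Z)

Term B:
  start: add(SZ, add(S^4(Z), SZ))
  [1] S(add(Z, add(S^4(Z), SZ)))
  [2] S(add(S^4(Z), SZ))
  [3] S(S(add(SSSZ, SZ)))
  [4] S(S(S(add(SSZ, SZ))))
  [5] S(S(S(S(add(SZ, SZ)))))
  [6] S(S(S(S(S(add(Z, SZ))))))
  [7] S^6(Z)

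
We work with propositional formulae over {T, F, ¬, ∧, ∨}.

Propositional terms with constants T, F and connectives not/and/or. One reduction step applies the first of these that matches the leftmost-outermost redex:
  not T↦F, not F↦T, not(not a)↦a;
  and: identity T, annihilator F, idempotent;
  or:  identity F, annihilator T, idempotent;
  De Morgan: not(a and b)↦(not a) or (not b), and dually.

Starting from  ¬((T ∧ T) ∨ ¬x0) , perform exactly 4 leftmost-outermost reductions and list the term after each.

Answer: after 4 steps: F ∧ ¬¬x0

Reduction:
  start: ¬((T ∧ T) ∨ ¬x0)
  [1] ¬(T ∧ T) ∧ ¬¬x0
  [2] (¬T ∨ ¬T) ∧ ¬¬x0
  [3] ¬T ∧ ¬¬x0
  [4] F ∧ ¬¬x0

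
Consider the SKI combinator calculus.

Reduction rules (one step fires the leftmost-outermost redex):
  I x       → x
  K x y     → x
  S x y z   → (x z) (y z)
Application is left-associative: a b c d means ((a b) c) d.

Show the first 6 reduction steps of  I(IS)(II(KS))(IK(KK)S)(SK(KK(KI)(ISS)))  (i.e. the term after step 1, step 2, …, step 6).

Answer: after 6 steps: S(IK(KK)S(SK(KK(KI)(ISS))))

Working:
  start: I(IS)(II(KS))(IK(KK)S)(SK(KK(KI)(ISS)))
  [1] IS(II(KS))(IK(KK)S)(SK(KK(KI)(ISS)))
  [2] S(II(KS))(IK(KK)S)(SK(KK(KI)(ISS)))
  [3] II(KS)(SK(KK(KI)(ISS)))(IK(KK)S(SK(KK(KI)(ISS))))
  [4] I(KS)(SK(KK(KI)(ISS)))(IK(KK)S(SK(KK(KI)(ISS))))
  [5] KS(SK(KK(KI)(ISS)))(IK(KK)S(SK(KK(KI)(ISS))))
  [6] S(IK(KK)S(SK(KK(KI)(ISS))))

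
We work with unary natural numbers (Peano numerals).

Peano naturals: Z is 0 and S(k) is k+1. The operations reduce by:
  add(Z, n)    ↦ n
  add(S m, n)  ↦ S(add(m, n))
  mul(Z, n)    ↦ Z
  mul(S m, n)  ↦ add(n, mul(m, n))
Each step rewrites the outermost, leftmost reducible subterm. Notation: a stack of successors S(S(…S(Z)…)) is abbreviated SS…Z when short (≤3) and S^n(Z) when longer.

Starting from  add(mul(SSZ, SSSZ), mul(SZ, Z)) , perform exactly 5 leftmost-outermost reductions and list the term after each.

Answer: after 5 steps: S(S(add(add(SZ, mul(SZ, SSSZ)), mul(SZ, Z))))

Reduction:
  start: add(mul(SSZ, SSSZ), mul(SZ, Z))
  step 1: add(add(SSSZ, mul(SZ, SSSZ)), mul(SZ, Z))
  step 2: add(S(add(SSZ, mul(SZ, SSSZ))), mul(SZ, Z))
  step 3: S(add(add(SSZ, mul(SZ, SSSZ)), mul(SZ, Z)))
  step 4: S(add(S(add(SZ, mul(SZ, SSSZ))), mul(SZ, Z)))
  step 5: S(S(add(add(SZ, mul(SZ, SSSZ)), mul(SZ, Z))))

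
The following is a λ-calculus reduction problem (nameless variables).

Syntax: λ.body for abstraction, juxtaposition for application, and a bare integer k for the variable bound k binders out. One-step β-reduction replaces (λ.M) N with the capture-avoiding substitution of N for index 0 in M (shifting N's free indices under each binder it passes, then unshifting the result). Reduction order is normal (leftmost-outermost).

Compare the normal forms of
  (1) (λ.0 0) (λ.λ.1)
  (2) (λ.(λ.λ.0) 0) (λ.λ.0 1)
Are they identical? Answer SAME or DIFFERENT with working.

Term A:
  start: (λ.0 0) (λ.λ.1)
  [1] (λ.λ.1) (λ.λ.1)
  [2] λ.λ.λ.1

Term B:
  start: (λ.(λ.λ.0) 0) (λ.λ.0 1)
  [1] (λ.λ.0) (λ.λ.0 1)
  [2] λ.0

Answer: DIFFERENT — A ⇓ λ.λ.λ.1, B ⇓ λ.0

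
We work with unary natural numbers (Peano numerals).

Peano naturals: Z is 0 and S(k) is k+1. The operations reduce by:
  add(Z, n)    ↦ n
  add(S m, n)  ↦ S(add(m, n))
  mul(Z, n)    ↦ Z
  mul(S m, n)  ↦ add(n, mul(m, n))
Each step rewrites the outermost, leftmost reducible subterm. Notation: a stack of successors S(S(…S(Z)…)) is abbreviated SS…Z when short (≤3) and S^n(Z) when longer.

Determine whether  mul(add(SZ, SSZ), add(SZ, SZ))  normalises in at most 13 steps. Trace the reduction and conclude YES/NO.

Answer: NO — after 13 steps the term is S(S(S(S(add(Z, mul(SZ, add(SZ, SZ))))))), not yet normal

Derivation:
  start: mul(add(SZ, SSZ), add(SZ, SZ))
  →1  mul(S(add(Z, SSZ)), add(SZ, SZ))
  →2  add(add(SZ, SZ), mul(add(Z, SSZ), add(SZ, SZ)))
  →3  add(S(add(Z, SZ)), mul(add(Z, SSZ), add(SZ, SZ)))
  →4  S(add(add(Z, SZ), mul(add(Z, SSZ), add(SZ, SZ))))
  →5  S(add(SZ, mul(add(Z, SSZ), add(SZ, SZ))))
  →6  S(S(add(Z, mul(add(Z, SSZ), add(SZ, SZ)))))
  →7  S(S(mul(add(Z, SSZ), add(SZ, SZ))))
  →8  S(S(mul(SSZ, add(SZ, SZ))))
  →9  S(S(add(add(SZ, SZ), mul(SZ, add(SZ, SZ)))))
  →10  S(S(add(S(add(Z, SZ)), mul(SZ, add(SZ, SZ)))))
  →11  S(S(S(add(add(Z, SZ), mul(SZ, add(SZ, SZ))))))
  →12  S(S(S(add(SZ, mul(SZ, add(SZ, SZ))))))
  →13  S(S(S(S(add(Z, mul(SZ, add(SZ, SZ)))))))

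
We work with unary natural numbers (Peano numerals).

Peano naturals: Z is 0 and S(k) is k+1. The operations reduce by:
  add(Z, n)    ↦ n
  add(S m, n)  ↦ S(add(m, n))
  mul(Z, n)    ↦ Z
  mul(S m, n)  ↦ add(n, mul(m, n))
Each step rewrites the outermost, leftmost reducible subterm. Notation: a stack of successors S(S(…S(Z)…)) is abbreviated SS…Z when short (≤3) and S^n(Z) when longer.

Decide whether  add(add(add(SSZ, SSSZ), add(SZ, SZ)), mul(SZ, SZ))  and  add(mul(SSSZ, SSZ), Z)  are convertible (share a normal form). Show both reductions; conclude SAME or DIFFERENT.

Term A:
  start: add(add(add(SSZ, SSSZ), add(SZ, SZ)), mul(SZ, SZ))
  →1  add(add(S(add(SZ, SSSZ)), add(SZ, SZ)), mul(SZ, SZ))
  →2  add(S(add(add(SZ, SSSZ), add(SZ, SZ))), mul(SZ, SZ))
  →3  S(add(add(add(SZ, SSSZ), add(SZ, SZ)), mul(SZ, SZ)))
  →4  S(add(add(S(add(Z, SSSZ)), add(SZ, SZ)), mul(SZ, SZ)))
  →5  S(add(S(add(add(Z, SSSZ), add(SZ, SZ))), mul(SZ, SZ)))
  →6  S(S(add(add(add(Z, SSSZ), add(SZ, SZ)), mul(SZ, SZ))))
  →7  S(S(add(add(SSSZ, add(SZ, SZ)), mul(SZ, SZ))))
  →8  S(S(add(S(add(SSZ, add(SZ, SZ))), mul(SZ, SZ))))
  →9  S(S(S(add(add(SSZ, add(SZ, SZ)), mul(SZ, SZ)))))
  →10  S(S(S(add(S(add(SZ, add(SZ, SZ))), mul(SZ, SZ)))))
  →11  S(S(S(S(add(add(SZ, add(SZ, SZ)), mul(SZ, SZ))))))
  →12  S(S(S(S(add(S(add(Z, add(SZ, SZ))), mul(SZ, SZ))))))
  →13  S(S(S(S(S(add(add(Z, add(SZ, SZ)), mul(SZ, SZ)))))))
  →14  S(S(S(S(S(add(add(SZ, SZ), mul(SZ, SZ)))))))
  →15  S(S(S(S(S(add(S(add(Z, SZ)), mul(SZ, SZ)))))))
  →16  S(S(S(S(S(S(add(add(Z, SZ), mul(SZ, SZ))))))))
  →17  S(S(S(S(S(S(add(SZ, mul(SZ, SZ))))))))
  →18  S(S(S(S(S(S(S(add(Z, mul(SZ, SZ)))))))))
  →19  S(S(S(S(S(S(S(mul(SZ, SZ))))))))
  →20  S(S(S(S(S(S(S(add(SZ, mul(Z, SZ)))))))))
  →21  S(S(S(S(S(S(S(S(add(Z, mul(Z, SZ))))))))))
  →22  S(S(S(S(S(S(S(S(mul(Z, SZ)))))))))
  →23  S^8(Z)

Term B:
  start: add(mul(SSSZ, SSZ), Z)
  →1  add(add(SSZ, mul(SSZ, SSZ)), Z)
  →2  add(S(add(SZ, mul(SSZ, SSZ))), Z)
  →3  S(add(add(SZ, mul(SSZ, SSZ)), Z))
  →4  S(add(S(add(Z, mul(SSZ, SSZ))), Z))
  →5  S(S(add(add(Z, mul(SSZ, SSZ)), Z)))
  →6  S(S(add(mul(SSZ, SSZ), Z)))
  →7  S(S(add(add(SSZ, mul(SZ, SSZ)), Z)))
  →8  S(S(add(S(add(SZ, mul(SZ, SSZ))), Z)))
  →9  S(S(S(add(add(SZ, mul(SZ, SSZ)), Z))))
  →10  S(S(S(add(S(add(Z, mul(SZ, SSZ))), Z))))
  →11  S(S(S(S(add(add(Z, mul(SZ, SSZ)), Z)))))
  →12  S(S(S(S(add(mul(SZ, SSZ), Z)))))
  →13  S(S(S(S(add(add(SSZ, mul(Z, SSZ)), Z)))))
  →14  S(S(S(S(add(S(add(SZ, mul(Z, SSZ))), Z)))))
  →15  S(S(S(S(S(add(add(SZ, mul(Z, SSZ)), Z))))))
  →16  S(S(S(S(S(add(S(add(Z, mul(Z, SSZ))), Z))))))
  →17  S(S(S(S(S(S(add(add(Z, mul(Z, SSZ)), Z)))))))
  →18  S(S(S(S(S(S(add(mul(Z, SSZ), Z)))))))
  →19  S(S(S(S(S(S(add(Z, Z)))))))
  →20  S^6(Z)

Answer: DIFFERENT — A ⇓ S^8(Z), B ⇓ S^6(Z)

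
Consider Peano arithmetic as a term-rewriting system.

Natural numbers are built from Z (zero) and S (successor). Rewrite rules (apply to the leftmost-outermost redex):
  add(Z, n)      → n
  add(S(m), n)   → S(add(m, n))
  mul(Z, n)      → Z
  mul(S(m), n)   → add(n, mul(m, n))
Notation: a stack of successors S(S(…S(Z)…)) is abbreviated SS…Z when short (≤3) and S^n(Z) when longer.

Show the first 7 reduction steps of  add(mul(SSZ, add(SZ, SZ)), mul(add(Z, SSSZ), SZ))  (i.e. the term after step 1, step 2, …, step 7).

Answer: after 7 steps: S(S(add(add(Z, mul(SZ, add(SZ, SZ))), mul(add(Z, SSSZ), SZ))))

Derivation:
  start: add(mul(SSZ, add(SZ, SZ)), mul(add(Z, SSSZ), SZ))
  step 1: add(add(add(SZ, SZ), mul(SZ, add(SZ, SZ))), mul(add(Z, SSSZ), SZ))
  step 2: add(add(S(add(Z, SZ)), mul(SZ, add(SZ, SZ))), mul(add(Z, SSSZ), SZ))
  step 3: add(S(add(add(Z, SZ), mul(SZ, add(SZ, SZ)))), mul(add(Z, SSSZ), SZ))
  step 4: S(add(add(add(Z, SZ), mul(SZ, add(SZ, SZ))), mul(add(Z, SSSZ), SZ)))
  step 5: S(add(add(SZ, mul(SZ, add(SZ, SZ))), mul(add(Z, SSSZ), SZ)))
  step 6: S(add(S(add(Z, mul(SZ, add(SZ, SZ)))), mul(add(Z, SSSZ), SZ)))
  step 7: S(S(add(add(Z, mul(SZ, add(SZ, SZ))), mul(add(Z, SSSZ), SZ))))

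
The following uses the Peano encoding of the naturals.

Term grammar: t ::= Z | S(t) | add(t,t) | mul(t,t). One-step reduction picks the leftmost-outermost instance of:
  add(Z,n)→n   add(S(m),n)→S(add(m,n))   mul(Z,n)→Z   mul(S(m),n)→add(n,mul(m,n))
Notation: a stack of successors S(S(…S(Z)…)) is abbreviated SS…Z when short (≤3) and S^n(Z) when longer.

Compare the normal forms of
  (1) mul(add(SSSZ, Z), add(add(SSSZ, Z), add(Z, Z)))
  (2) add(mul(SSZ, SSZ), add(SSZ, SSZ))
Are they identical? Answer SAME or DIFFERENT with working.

Answer: DIFFERENT — A ⇓ S^9(Z), B ⇓ S^8(Z)

Working:
Term A:
  start: mul(add(SSSZ, Z), add(add(SSSZ, Z), add(Z, Z)))
  [1] mul(S(add(SSZ, Z)), add(add(SSSZ, Z), add(Z, Z)))
  [2] add(add(add(SSSZ, Z), add(Z, Z)), mul(add(SSZ, Z), add(add(SSSZ, Z), add(Z, Z))))
  [3] add(add(S(add(SSZ, Z)), add(Z, Z)), mul(add(SSZ, Z), add(add(SSSZ, Z), add(Z, Z))))
  [4] add(S(add(add(SSZ, Z), add(Z, Z))), mul(add(SSZ, Z), add(add(SSSZ, Z), add(Z, Z))))
  [5] S(add(add(add(SSZ, Z), add(Z, Z)), mul(add(SSZ, Z), add(add(SSSZ, Z), add(Z, Z)))))
  [6] S(add(add(S(add(SZ, Z)), add(Z, Z)), mul(add(SSZ, Z), add(add(SSSZ, Z), add(Z, Z)))))
  [7] S(add(S(add(add(SZ, Z), add(Z, Z))), mul(add(SSZ, Z), add(add(SSSZ, Z), add(Z, Z)))))
  [8] S(S(add(add(add(SZ, Z), add(Z, Z)), mul(add(SSZ, Z), add(add(SSSZ, Z), add(Z, Z))))))
  [9] S(S(add(add(S(add(Z, Z)), add(Z, Z)), mul(add(SSZ, Z), add(add(SSSZ, Z), add(Z, Z))))))
  [10] S(S(add(S(add(add(Z, Z), add(Z, Z))), mul(add(SSZ, Z), add(add(SSSZ, Z), add(Z, Z))))))
  [11] S(S(S(add(add(add(Z, Z), add(Z, Z)), mul(add(SSZ, Z), add(add(SSSZ, Z), add(Z, Z)))))))
  [12] S(S(S(add(add(Z, add(Z, Z)), mul(add(SSZ, Z), add(add(SSSZ, Z), add(Z, Z)))))))
  [13] S(S(S(add(add(Z, Z), mul(add(SSZ, Z), add(add(SSSZ, Z), add(Z, Z)))))))
  [14] S(S(S(add(Z, mul(add(SSZ, Z), add(add(SSSZ, Z), add(Z, Z)))))))
  [15] S(S(S(mul(add(SSZ, Z), add(add(SSSZ, Z), add(Z, Z))))))
  [16] S(S(S(mul(S(add(SZ, Z)), add(add(SSSZ, Z), add(Z, Z))))))
  [17] S(S(S(add(add(add(SSSZ, Z), add(Z, Z)), mul(add(SZ, Z), add(add(SSSZ, Z), add(Z, Z)))))))
  [18] S(S(S(add(add(S(add(SSZ, Z)), add(Z, Z)), mul(add(SZ, Z), add(add(SSSZ, Z), add(Z, Z)))))))
  [19] S(S(S(add(S(add(add(SSZ, Z), add(Z, Z))), mul(add(SZ, Z), add(add(SSSZ, Z), add(Z, Z)))))))
  [20] S(S(S(S(add(add(add(SSZ, Z), add(Z, Z)), mul(add(SZ, Z), add(add(SSSZ, Z), add(Z, Z))))))))
  [21] S(S(S(S(add(add(S(add(SZ, Z)), add(Z, Z)), mul(add(SZ, Z), add(add(SSSZ, Z), add(Z, Z))))))))
  [22] S(S(S(S(add(S(add(add(SZ, Z), add(Z, Z))), mul(add(SZ, Z), add(add(SSSZ, Z), add(Z, Z))))))))
  [23] S(S(S(S(S(add(add(add(SZ, Z), add(Z, Z)), mul(add(SZ, Z), add(add(SSSZ, Z), add(Z, Z)))))))))
  [24] S(S(S(S(S(add(add(S(add(Z, Z)), add(Z, Z)), mul(add(SZ, Z), add(add(SSSZ, Z), add(Z, Z)))))))))
  [25] S(S(S(S(S(add(S(add(add(Z, Z), add(Z, Z))), mul(add(SZ, Z), add(add(SSSZ, Z), add(Z, Z)))))))))
  [26] S(S(S(S(S(S(add(add(add(Z, Z), add(Z, Z)), mul(add(SZ, Z), add(add(SSSZ, Z), add(Z, Z))))))))))
  [27] S(S(S(S(S(S(add(add(Z, add(Z, Z)), mul(add(SZ, Z), add(add(SSSZ, Z), add(Z, Z))))))))))
  [28] S(S(S(S(S(S(add(add(Z, Z), mul(add(SZ, Z), add(add(SSSZ, Z), add(Z, Z))))))))))
  [29] S(S(S(S(S(S(add(Z, mul(add(SZ, Z), add(add(SSSZ, Z), add(Z, Z))))))))))
  [30] S(S(S(S(S(S(mul(add(SZ, Z), add(add(SSSZ, Z), add(Z, Z)))))))))
  [31] S(S(S(S(S(S(mul(S(add(Z, Z)), add(add(SSSZ, Z), add(Z, Z)))))))))
  [32] S(S(S(S(S(S(add(add(add(SSSZ, Z), add(Z, Z)), mul(add(Z, Z), add(add(SSSZ, Z), add(Z, Z))))))))))
  [33] S(S(S(S(S(S(add(add(S(add(SSZ, Z)), add(Z, Z)), mul(add(Z, Z), add(add(SSSZ, Z), add(Z, Z))))))))))
  [34] S(S(S(S(S(S(add(S(add(add(SSZ, Z), add(Z, Z))), mul(add(Z, Z), add(add(SSSZ, Z), add(Z, Z))))))))))
  [35] S(S(S(S(S(S(S(add(add(add(SSZ, Z), add(Z, Z)), mul(add(Z, Z), add(add(SSSZ, Z), add(Z, Z)))))))))))
  [36] S(S(S(S(S(S(S(add(add(S(add(SZ, Z)), add(Z, Z)), mul(add(Z, Z), add(add(SSSZ, Z), add(Z, Z)))))))))))
  [37] S(S(S(S(S(S(S(add(S(add(add(SZ, Z), add(Z, Z))), mul(add(Z, Z), add(add(SSSZ, Z), add(Z, Z)))))))))))
  [38] S(S(S(S(S(S(S(S(add(add(add(SZ, Z), add(Z, Z)), mul(add(Z, Z), add(add(SSSZ, Z), add(Z, Z))))))))))))
  [39] S(S(S(S(S(S(S(S(add(add(S(add(Z, Z)), add(Z, Z)), mul(add(Z, Z), add(add(SSSZ, Z), add(Z, Z))))))))))))
  [40] S(S(S(S(S(S(S(S(add(S(add(add(Z, Z), add(Z, Z))), mul(add(Z, Z), add(add(SSSZ, Z), add(Z, Z))))))))))))
  [41] S(S(S(S(S(S(S(S(S(add(add(add(Z, Z), add(Z, Z)), mul(add(Z, Z), add(add(SSSZ, Z), add(Z, Z)))))))))))))
  [42] S(S(S(S(S(S(S(S(S(add(add(Z, add(Z, Z)), mul(add(Z, Z), add(add(SSSZ, Z), add(Z, Z)))))))))))))
  [43] S(S(S(S(S(S(S(S(S(add(add(Z, Z), mul(add(Z, Z), add(add(SSSZ, Z), add(Z, Z)))))))))))))
  [44] S(S(S(S(S(S(S(S(S(add(Z, mul(add(Z, Z), add(add(SSSZ, Z), add(Z, Z)))))))))))))
  [45] S(S(S(S(S(S(S(S(S(mul(add(Z, Z), add(add(SSSZ, Z), add(Z, Z))))))))))))
  [46] S(S(S(S(S(S(S(S(S(mul(Z, add(add(SSSZ, Z), add(Z, Z))))))))))))
  [47] S^9(Z)

Term B:
  start: add(mul(SSZ, SSZ), add(SSZ, SSZ))
  [1] add(add(SSZ, mul(SZ, SSZ)), add(SSZ, SSZ))
  [2] add(S(add(SZ, mul(SZ, SSZ))), add(SSZ, SSZ))
  [3] S(add(add(SZ, mul(SZ, SSZ)), add(SSZ, SSZ)))
  [4] S(add(S(add(Z, mul(SZ, SSZ))), add(SSZ, SSZ)))
  [5] S(S(add(add(Z, mul(SZ, SSZ)), add(SSZ, SSZ))))
  [6] S(S(add(mul(SZ, SSZ), add(SSZ, SSZ))))
  [7] S(S(add(add(SSZ, mul(Z, SSZ)), add(SSZ, SSZ))))
  [8] S(S(add(S(add(SZ, mul(Z, SSZ))), add(SSZ, SSZ))))
  [9] S(S(S(add(add(SZ, mul(Z, SSZ)), add(SSZ, SSZ)))))
  [10] S(S(S(add(S(add(Z, mul(Z, SSZ))), add(SSZ, SSZ)))))
  [11] S(S(S(S(add(add(Z, mul(Z, SSZ)), add(SSZ, SSZ))))))
  [12] S(S(S(S(add(mul(Z, SSZ), add(SSZ, SSZ))))))
  [13] S(S(S(S(add(Z, add(SSZ, SSZ))))))
  [14] S(S(S(S(add(SSZ, SSZ)))))
  [15] S(S(S(S(S(add(SZ, SSZ))))))
  [16] S(S(S(S(S(S(add(Z, SSZ)))))))
  [17] S^8(Z)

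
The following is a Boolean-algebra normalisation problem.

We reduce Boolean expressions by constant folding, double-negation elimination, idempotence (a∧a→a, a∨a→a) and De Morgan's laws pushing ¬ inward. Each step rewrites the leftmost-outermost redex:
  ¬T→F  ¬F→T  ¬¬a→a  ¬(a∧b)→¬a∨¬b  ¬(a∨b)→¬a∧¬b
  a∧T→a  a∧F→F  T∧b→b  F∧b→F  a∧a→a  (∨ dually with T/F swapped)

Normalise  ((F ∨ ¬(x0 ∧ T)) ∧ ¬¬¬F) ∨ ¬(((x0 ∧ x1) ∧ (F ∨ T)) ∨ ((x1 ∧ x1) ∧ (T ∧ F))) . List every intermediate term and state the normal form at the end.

  start: ((F ∨ ¬(x0 ∧ T)) ∧ ¬¬¬F) ∨ ¬(((x0 ∧ x1) ∧ (F ∨ T)) ∨ ((x1 ∧ x1) ∧ (T ∧ F)))
  →1  (¬(x0 ∧ T) ∧ ¬¬¬F) ∨ ¬(((x0 ∧ x1) ∧ (F ∨ T)) ∨ ((x1 ∧ x1) ∧ (T ∧ F)))
  →2  ((¬x0 ∨ ¬T) ∧ ¬¬¬F) ∨ ¬(((x0 ∧ x1) ∧ (F ∨ T)) ∨ ((x1 ∧ x1) ∧ (T ∧ F)))
  →3  ((¬x0 ∨ F) ∧ ¬¬¬F) ∨ ¬(((x0 ∧ x1) ∧ (F ∨ T)) ∨ ((x1 ∧ x1) ∧ (T ∧ F)))
  →4  (¬x0 ∧ ¬¬¬F) ∨ ¬(((x0 ∧ x1) ∧ (F ∨ T)) ∨ ((x1 ∧ x1) ∧ (T ∧ F)))
  →5  (¬x0 ∧ ¬F) ∨ ¬(((x0 ∧ x1) ∧ (F ∨ T)) ∨ ((x1 ∧ x1) ∧ (T ∧ F)))
  →6  (¬x0 ∧ T) ∨ ¬(((x0 ∧ x1) ∧ (F ∨ T)) ∨ ((x1 ∧ x1) ∧ (T ∧ F)))
  →7  ¬x0 ∨ ¬(((x0 ∧ x1) ∧ (F ∨ T)) ∨ ((x1 ∧ x1) ∧ (T ∧ F)))
  →8  ¬x0 ∨ (¬((x0 ∧ x1) ∧ (F ∨ T)) ∧ ¬((x1 ∧ x1) ∧ (T ∧ F)))
  →9  ¬x0 ∨ ((¬(x0 ∧ x1) ∨ ¬(F ∨ T)) ∧ ¬((x1 ∧ x1) ∧ (T ∧ F)))
  →10  ¬x0 ∨ (((¬x0 ∨ ¬x1) ∨ ¬(F ∨ T)) ∧ ¬((x1 ∧ x1) ∧ (T ∧ F)))
  →11  ¬x0 ∨ (((¬x0 ∨ ¬x1) ∨ (¬F ∧ ¬T)) ∧ ¬((x1 ∧ x1) ∧ (T ∧ F)))
  →12  ¬x0 ∨ (((¬x0 ∨ ¬x1) ∨ (T ∧ ¬T)) ∧ ¬((x1 ∧ x1) ∧ (T ∧ F)))
  →13  ¬x0 ∨ (((¬x0 ∨ ¬x1) ∨ ¬T) ∧ ¬((x1 ∧ x1) ∧ (T ∧ F)))
  →14  ¬x0 ∨ (((¬x0 ∨ ¬x1) ∨ F) ∧ ¬((x1 ∧ x1) ∧ (T ∧ F)))
  →15  ¬x0 ∨ ((¬x0 ∨ ¬x1) ∧ ¬((x1 ∧ x1) ∧ (T ∧ F)))
  →16  ¬x0 ∨ ((¬x0 ∨ ¬x1) ∧ (¬(x1 ∧ x1) ∨ ¬(T ∧ F)))
  →17  ¬x0 ∨ ((¬x0 ∨ ¬x1) ∧ ((¬x1 ∨ ¬x1) ∨ ¬(T ∧ F)))
  →18  ¬x0 ∨ ((¬x0 ∨ ¬x1) ∧ (¬x1 ∨ ¬(T ∧ F)))
  →19  ¬x0 ∨ ((¬x0 ∨ ¬x1) ∧ (¬x1 ∨ (¬T ∨ ¬F)))
  →20  ¬x0 ∨ ((¬x0 ∨ ¬x1) ∧ (¬x1 ∨ (F ∨ ¬F)))
  →21  ¬x0 ∨ ((¬x0 ∨ ¬x1) ∧ (¬x1 ∨ ¬F))
  →22  ¬x0 ∨ ((¬x0 ∨ ¬x1) ∧ (¬x1 ∨ T))
  →23  ¬x0 ∨ ((¬x0 ∨ ¬x1) ∧ T)
  →24  ¬x0 ∨ (¬x0 ∨ ¬x1)

Answer: normal form = ¬x0 ∨ (¬x0 ∨ ¬x1)  (in 24 steps)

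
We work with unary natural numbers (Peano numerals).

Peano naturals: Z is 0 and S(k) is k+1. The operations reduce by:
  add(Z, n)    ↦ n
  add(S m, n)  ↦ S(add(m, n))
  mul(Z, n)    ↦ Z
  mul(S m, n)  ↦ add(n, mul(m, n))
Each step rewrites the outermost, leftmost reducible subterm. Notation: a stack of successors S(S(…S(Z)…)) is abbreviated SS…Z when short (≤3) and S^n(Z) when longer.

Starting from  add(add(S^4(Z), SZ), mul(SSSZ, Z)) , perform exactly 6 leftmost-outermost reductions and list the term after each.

Answer: after 6 steps: S(S(S(add(add(SZ, SZ), mul(SSSZ, Z)))))

Reduction:
  start: add(add(S^4(Z), SZ), mul(SSSZ, Z))
  →1  add(S(add(SSSZ, SZ)), mul(SSSZ, Z))
  →2  S(add(add(SSSZ, SZ), mul(SSSZ, Z)))
  →3  S(add(S(add(SSZ, SZ)), mul(SSSZ, Z)))
  →4  S(S(add(add(SSZ, SZ), mul(SSSZ, Z))))
  →5  S(S(add(S(add(SZ, SZ)), mul(SSSZ, Z))))
  →6  S(S(S(add(add(SZ, SZ), mul(SSSZ, Z)))))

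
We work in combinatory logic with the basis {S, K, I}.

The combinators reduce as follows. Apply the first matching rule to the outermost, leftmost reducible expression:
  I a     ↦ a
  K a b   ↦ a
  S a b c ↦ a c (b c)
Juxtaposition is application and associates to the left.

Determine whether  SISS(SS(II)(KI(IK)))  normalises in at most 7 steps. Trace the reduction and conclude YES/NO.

Answer: YES — reaches normal form S(SS)(SII) in 7 ≤ 7 steps

Reduction:
  start: SISS(SS(II)(KI(IK)))
  step 1: IS(SS)(SS(II)(KI(IK)))
  step 2: S(SS)(SS(II)(KI(IK)))
  step 3: S(SS)(S(KI(IK))(II(KI(IK))))
  step 4: S(SS)(SI(II(KI(IK))))
  step 5: S(SS)(SI(I(KI(IK))))
  step 6: S(SS)(SI(KI(IK)))
  step 7: S(SS)(SII)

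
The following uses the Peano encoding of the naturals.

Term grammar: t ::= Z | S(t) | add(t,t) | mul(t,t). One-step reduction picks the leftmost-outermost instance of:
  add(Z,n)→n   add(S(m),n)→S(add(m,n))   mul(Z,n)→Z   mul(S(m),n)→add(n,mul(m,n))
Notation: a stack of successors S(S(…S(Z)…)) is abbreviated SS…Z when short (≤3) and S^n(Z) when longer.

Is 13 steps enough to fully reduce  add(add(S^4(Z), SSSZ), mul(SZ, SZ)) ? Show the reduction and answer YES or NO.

Answer: NO — after 13 steps the term is S(S(S(S(S(S(S(mul(SZ, SZ)))))))), not yet normal

Reduction:
  start: add(add(S^4(Z), SSSZ), mul(SZ, SZ))
  [1] add(S(add(SSSZ, SSSZ)), mul(SZ, SZ))
  [2] S(add(add(SSSZ, SSSZ), mul(SZ, SZ)))
  [3] S(add(S(add(SSZ, SSSZ)), mul(SZ, SZ)))
  [4] S(S(add(add(SSZ, SSSZ), mul(SZ, SZ))))
  [5] S(S(add(S(add(SZ, SSSZ)), mul(SZ, SZ))))
  [6] S(S(S(add(add(SZ, SSSZ), mul(SZ, SZ)))))
  [7] S(S(S(add(S(add(Z, SSSZ)), mul(SZ, SZ)))))
  [8] S(S(S(S(add(add(Z, SSSZ), mul(SZ, SZ))))))
  [9] S(S(S(S(add(SSSZ, mul(SZ, SZ))))))
  [10] S(S(S(S(S(add(SSZ, mul(SZ, SZ)))))))
  [11] S(S(S(S(S(S(add(SZ, mul(SZ, SZ))))))))
  [12] S(S(S(S(S(S(S(add(Z, mul(SZ, SZ)))))))))
  [13] S(S(S(S(S(S(S(mul(SZ, SZ))))))))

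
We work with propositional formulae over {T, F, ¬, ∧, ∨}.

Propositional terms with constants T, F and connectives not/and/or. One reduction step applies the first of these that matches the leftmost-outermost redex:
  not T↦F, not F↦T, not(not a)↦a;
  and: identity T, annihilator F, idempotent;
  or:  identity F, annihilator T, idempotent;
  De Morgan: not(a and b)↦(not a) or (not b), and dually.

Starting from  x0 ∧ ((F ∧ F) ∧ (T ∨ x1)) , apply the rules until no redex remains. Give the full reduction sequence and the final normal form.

Answer: normal form = F  (in 3 steps)

Derivation:
  start: x0 ∧ ((F ∧ F) ∧ (T ∨ x1))
  step 1: x0 ∧ (F ∧ (T ∨ x1))
  step 2: x0 ∧ F
  step 3: F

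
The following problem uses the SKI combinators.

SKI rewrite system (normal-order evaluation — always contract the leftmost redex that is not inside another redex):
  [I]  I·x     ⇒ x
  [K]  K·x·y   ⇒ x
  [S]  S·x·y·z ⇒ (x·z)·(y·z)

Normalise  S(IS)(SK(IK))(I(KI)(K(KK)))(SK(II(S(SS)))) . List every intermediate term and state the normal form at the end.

  start: S(IS)(SK(IK))(I(KI)(K(KK)))(SK(II(S(SS))))
  [1] IS(I(KI)(K(KK)))(SK(IK)(I(KI)(K(KK))))(SK(II(S(SS))))
  [2] S(I(KI)(K(KK)))(SK(IK)(I(KI)(K(KK))))(SK(II(S(SS))))
  [3] I(KI)(K(KK))(SK(II(S(SS))))(SK(IK)(I(KI)(K(KK)))(SK(II(S(SS)))))
  [4] KI(K(KK))(SK(II(S(SS))))(SK(IK)(I(KI)(K(KK)))(SK(II(S(SS)))))
  [5] I(SK(II(S(SS))))(SK(IK)(I(KI)(K(KK)))(SK(II(S(SS)))))
  [6] SK(II(S(SS)))(SK(IK)(I(KI)(K(KK)))(SK(II(S(SS)))))
  [7] K(SK(IK)(I(KI)(K(KK)))(SK(II(S(SS)))))(II(S(SS))(SK(IK)(I(KI)(K(KK)))(SK(II(S(SS))))))
  [8] SK(IK)(I(KI)(K(KK)))(SK(II(S(SS))))
  [9] K(I(KI)(K(KK)))(IK(I(KI)(K(KK))))(SK(II(S(SS))))
  [10] I(KI)(K(KK))(SK(II(S(SS))))
  [11] KI(K(KK))(SK(II(S(SS))))
  [12] I(SK(II(S(SS))))
  [13] SK(II(S(SS)))
  [14] SK(I(S(SS)))
  [15] SK(S(SS))

Answer: normal form = SK(S(SS))  (in 15 steps)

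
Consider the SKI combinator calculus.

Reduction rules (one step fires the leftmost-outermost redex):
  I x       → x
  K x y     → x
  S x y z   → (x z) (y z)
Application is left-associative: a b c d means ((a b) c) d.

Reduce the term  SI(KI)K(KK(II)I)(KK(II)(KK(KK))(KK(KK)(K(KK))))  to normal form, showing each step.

Answer: normal form = K  (in 8 steps)

Reduction:
  start: SI(KI)K(KK(II)I)(KK(II)(KK(KK))(KK(KK)(K(KK))))
  step 1: IK(KIK)(KK(II)I)(KK(II)(KK(KK))(KK(KK)(K(KK))))
  step 2: K(KIK)(KK(II)I)(KK(II)(KK(KK))(KK(KK)(K(KK))))
  step 3: KIK(KK(II)(KK(KK))(KK(KK)(K(KK))))
  step 4: I(KK(II)(KK(KK))(KK(KK)(K(KK))))
  step 5: KK(II)(KK(KK))(KK(KK)(K(KK)))
  step 6: K(KK(KK))(KK(KK)(K(KK)))
  step 7: KK(KK)
  step 8: K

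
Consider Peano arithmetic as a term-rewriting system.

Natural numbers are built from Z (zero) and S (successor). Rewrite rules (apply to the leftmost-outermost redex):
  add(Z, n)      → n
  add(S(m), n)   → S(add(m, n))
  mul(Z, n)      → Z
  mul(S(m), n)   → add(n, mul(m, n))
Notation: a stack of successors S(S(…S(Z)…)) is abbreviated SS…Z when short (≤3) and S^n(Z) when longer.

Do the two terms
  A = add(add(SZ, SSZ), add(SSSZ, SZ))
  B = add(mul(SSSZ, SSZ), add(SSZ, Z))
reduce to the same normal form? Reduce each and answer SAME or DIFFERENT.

Term A:
  start: add(add(SZ, SSZ), add(SSSZ, SZ))
  →1  add(S(add(Z, SSZ)), add(SSSZ, SZ))
  →2  S(add(add(Z, SSZ), add(SSSZ, SZ)))
  →3  S(add(SSZ, add(SSSZ, SZ)))
  →4  S(S(add(SZ, add(SSSZ, SZ))))
  →5  S(S(S(add(Z, add(SSSZ, SZ)))))
  →6  S(S(S(add(SSSZ, SZ))))
  →7  S(S(S(S(add(SSZ, SZ)))))
  →8  S(S(S(S(S(add(SZ, SZ))))))
  →9  S(S(S(S(S(S(add(Z, SZ)))))))
  →10  S^7(Z)

Term B:
  start: add(mul(SSSZ, SSZ), add(SSZ, Z))
  →1  add(add(SSZ, mul(SSZ, SSZ)), add(SSZ, Z))
  →2  add(S(add(SZ, mul(SSZ, SSZ))), add(SSZ, Z))
  →3  S(add(add(SZ, mul(SSZ, SSZ)), add(SSZ, Z)))
  →4  S(add(S(add(Z, mul(SSZ, SSZ))), add(SSZ, Z)))
  →5  S(S(add(add(Z, mul(SSZ, SSZ)), add(SSZ, Z))))
  →6  S(S(add(mul(SSZ, SSZ), add(SSZ, Z))))
  →7  S(S(add(add(SSZ, mul(SZ, SSZ)), add(SSZ, Z))))
  →8  S(S(add(S(add(SZ, mul(SZ, SSZ))), add(SSZ, Z))))
  →9  S(S(S(add(add(SZ, mul(SZ, SSZ)), add(SSZ, Z)))))
  →10  S(S(S(add(S(add(Z, mul(SZ, SSZ))), add(SSZ, Z)))))
  →11  S(S(S(S(add(add(Z, mul(SZ, SSZ)), add(SSZ, Z))))))
  →12  S(S(S(S(add(mul(SZ, SSZ), add(SSZ, Z))))))
  →13  S(S(S(S(add(add(SSZ, mul(Z, SSZ)), add(SSZ, Z))))))
  →14  S(S(S(S(add(S(add(SZ, mul(Z, SSZ))), add(SSZ, Z))))))
  →15  S(S(S(S(S(add(add(SZ, mul(Z, SSZ)), add(SSZ, Z)))))))
  →16  S(S(S(S(S(add(S(add(Z, mul(Z, SSZ))), add(SSZ, Z)))))))
  →17  S(S(S(S(S(S(add(add(Z, mul(Z, SSZ)), add(SSZ, Z))))))))
  →18  S(S(S(S(S(S(add(mul(Z, SSZ), add(SSZ, Z))))))))
  →19  S(S(S(S(S(S(add(Z, add(SSZ, Z))))))))
  →20  S(S(S(S(S(S(add(SSZ, Z)))))))
  →21  S(S(S(S(S(S(S(add(SZ, Z))))))))
  →22  S(S(S(S(S(S(S(S(add(Z, Z)))))))))
  →23  S^8(Z)

Answer: DIFFERENT — A ⇓ S^7(Z), B ⇓ S^8(Z)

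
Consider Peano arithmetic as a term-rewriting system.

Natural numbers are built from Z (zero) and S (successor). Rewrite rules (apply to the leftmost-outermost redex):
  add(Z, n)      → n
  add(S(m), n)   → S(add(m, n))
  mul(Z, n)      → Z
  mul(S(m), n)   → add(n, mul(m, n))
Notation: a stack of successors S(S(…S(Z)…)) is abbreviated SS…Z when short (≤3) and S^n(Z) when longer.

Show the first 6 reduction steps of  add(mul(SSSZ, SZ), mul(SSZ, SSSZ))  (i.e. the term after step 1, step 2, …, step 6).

  start: add(mul(SSSZ, SZ), mul(SSZ, SSSZ))
  [1] add(add(SZ, mul(SSZ, SZ)), mul(SSZ, SSSZ))
  [2] add(S(add(Z, mul(SSZ, SZ))), mul(SSZ, SSSZ))
  [3] S(add(add(Z, mul(SSZ, SZ)), mul(SSZ, SSSZ)))
  [4] S(add(mul(SSZ, SZ), mul(SSZ, SSSZ)))
  [5] S(add(add(SZ, mul(SZ, SZ)), mul(SSZ, SSSZ)))
  [6] S(add(S(add(Z, mul(SZ, SZ))), mul(SSZ, SSSZ)))

Answer: after 6 steps: S(add(S(add(Z, mul(SZ, SZ))), mul(SSZ, SSSZ)))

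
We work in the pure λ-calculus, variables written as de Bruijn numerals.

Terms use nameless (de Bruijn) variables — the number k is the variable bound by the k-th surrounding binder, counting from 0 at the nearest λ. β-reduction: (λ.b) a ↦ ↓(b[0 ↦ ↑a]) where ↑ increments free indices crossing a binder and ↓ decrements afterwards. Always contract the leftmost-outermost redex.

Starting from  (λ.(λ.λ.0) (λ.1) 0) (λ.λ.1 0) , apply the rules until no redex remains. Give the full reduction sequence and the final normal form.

Answer: normal form = λ.λ.1 0  (in 3 steps)

Working:
  start: (λ.(λ.λ.0) (λ.1) 0) (λ.λ.1 0)
  [1] (λ.λ.0) (λ.λ.λ.1 0) (λ.λ.1 0)
  [2] (λ.0) (λ.λ.1 0)
  [3] λ.λ.1 0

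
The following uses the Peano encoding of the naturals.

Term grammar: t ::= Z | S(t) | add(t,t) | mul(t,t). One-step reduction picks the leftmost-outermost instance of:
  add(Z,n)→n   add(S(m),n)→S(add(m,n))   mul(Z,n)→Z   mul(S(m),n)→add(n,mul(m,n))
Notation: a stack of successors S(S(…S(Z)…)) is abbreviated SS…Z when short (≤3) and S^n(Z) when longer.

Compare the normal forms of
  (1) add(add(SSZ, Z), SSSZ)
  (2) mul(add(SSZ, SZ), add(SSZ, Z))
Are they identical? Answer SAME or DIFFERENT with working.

Term A:
  start: add(add(SSZ, Z), SSSZ)
  →1  add(S(add(SZ, Z)), SSSZ)
  →2  S(add(add(SZ, Z), SSSZ))
  →3  S(add(S(add(Z, Z)), SSSZ))
  →4  S(S(add(add(Z, Z), SSSZ)))
  →5  S(S(add(Z, SSSZ)))
  →6  S^5(Z)

Term B:
  start: mul(add(SSZ, SZ), add(SSZ, Z))
  →1  mul(S(add(SZ, SZ)), add(SSZ, Z))
  →2  add(add(SSZ, Z), mul(add(SZ, SZ), add(SSZ, Z)))
  →3  add(S(add(SZ, Z)), mul(add(SZ, SZ), add(SSZ, Z)))
  →4  S(add(add(SZ, Z), mul(add(SZ, SZ), add(SSZ, Z))))
  →5  S(add(S(add(Z, Z)), mul(add(SZ, SZ), add(SSZ, Z))))
  →6  S(S(add(add(Z, Z), mul(add(SZ, SZ), add(SSZ, Z)))))
  →7  S(S(add(Z, mul(add(SZ, SZ), add(SSZ, Z)))))
  →8  S(S(mul(add(SZ, SZ), add(SSZ, Z))))
  →9  S(S(mul(S(add(Z, SZ)), add(SSZ, Z))))
  →10  S(S(add(add(SSZ, Z), mul(add(Z, SZ), add(SSZ, Z)))))
  →11  S(S(add(S(add(SZ, Z)), mul(add(Z, SZ), add(SSZ, Z)))))
  →12  S(S(S(add(add(SZ, Z), mul(add(Z, SZ), add(SSZ, Z))))))
  →13  S(S(S(add(S(add(Z, Z)), mul(add(Z, SZ), add(SSZ, Z))))))
  →14  S(S(S(S(add(add(Z, Z), mul(add(Z, SZ), add(SSZ, Z)))))))
  →15  S(S(S(S(add(Z, mul(add(Z, SZ), add(SSZ, Z)))))))
  →16  S(S(S(S(mul(add(Z, SZ), add(SSZ, Z))))))
  →17  S(S(S(S(mul(SZ, add(SSZ, Z))))))
  →18  S(S(S(S(add(add(SSZ, Z), mul(Z, add(SSZ, Z)))))))
  →19  S(S(S(S(add(S(add(SZ, Z)), mul(Z, add(SSZ, Z)))))))
  →20  S(S(S(S(S(add(add(SZ, Z), mul(Z, add(SSZ, Z))))))))
  →21  S(S(S(S(S(add(S(add(Z, Z)), mul(Z, add(SSZ, Z))))))))
  →22  S(S(S(S(S(S(add(add(Z, Z), mul(Z, add(SSZ, Z)))))))))
  →23  S(S(S(S(S(S(add(Z, mul(Z, add(SSZ, Z)))))))))
  →24  S(S(S(S(S(S(mul(Z, add(SSZ, Z))))))))
  →25  S^6(Z)

Answer: DIFFERENT — A ⇓ S^5(Z), B ⇓ S^6(Z)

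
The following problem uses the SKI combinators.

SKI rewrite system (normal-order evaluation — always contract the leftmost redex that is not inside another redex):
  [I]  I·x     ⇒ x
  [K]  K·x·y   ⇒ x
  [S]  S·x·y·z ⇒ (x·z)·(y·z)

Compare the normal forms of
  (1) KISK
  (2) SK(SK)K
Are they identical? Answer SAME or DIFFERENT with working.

Answer: SAME — A ⇓ K, B ⇓ K

Derivation:
Term A:
  start: KISK
  step 1: IK
  step 2: K

Term B:
  start: SK(SK)K
  step 1: KK(SKK)
  step 2: K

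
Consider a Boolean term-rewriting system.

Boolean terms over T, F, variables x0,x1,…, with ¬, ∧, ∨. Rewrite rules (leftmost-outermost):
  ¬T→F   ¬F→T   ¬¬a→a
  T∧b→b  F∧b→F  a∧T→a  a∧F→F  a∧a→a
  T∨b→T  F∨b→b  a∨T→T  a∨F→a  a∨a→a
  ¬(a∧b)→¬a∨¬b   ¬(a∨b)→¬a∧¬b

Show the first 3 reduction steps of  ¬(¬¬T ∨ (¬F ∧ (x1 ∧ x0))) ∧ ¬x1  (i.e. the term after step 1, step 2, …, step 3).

Answer: after 3 steps: (F ∧ ¬(¬F ∧ (x1 ∧ x0))) ∧ ¬x1

Reduction:
  start: ¬(¬¬T ∨ (¬F ∧ (x1 ∧ x0))) ∧ ¬x1
  step 1: (¬¬¬T ∧ ¬(¬F ∧ (x1 ∧ x0))) ∧ ¬x1
  step 2: (¬T ∧ ¬(¬F ∧ (x1 ∧ x0))) ∧ ¬x1
  step 3: (F ∧ ¬(¬F ∧ (x1 ∧ x0))) ∧ ¬x1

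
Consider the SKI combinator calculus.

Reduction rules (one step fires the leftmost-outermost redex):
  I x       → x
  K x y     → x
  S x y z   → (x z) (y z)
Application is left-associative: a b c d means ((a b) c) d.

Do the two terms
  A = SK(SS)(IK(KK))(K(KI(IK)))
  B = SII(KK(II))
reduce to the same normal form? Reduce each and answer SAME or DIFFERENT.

Answer: SAME — A ⇓ KK, B ⇓ KK

Derivation:
Term A:
  start: SK(SS)(IK(KK))(K(KI(IK)))
  [1] K(IK(KK))(SS(IK(KK)))(K(KI(IK)))
  [2] IK(KK)(K(KI(IK)))
  [3] K(KK)(K(KI(IK)))
  [4] KK

Term B:
  start: SII(KK(II))
  [1] I(KK(II))(I(KK(II)))
  [2] KK(II)(I(KK(II)))
  [3] K(I(KK(II)))
  [4] K(KK(II))
  [5] KK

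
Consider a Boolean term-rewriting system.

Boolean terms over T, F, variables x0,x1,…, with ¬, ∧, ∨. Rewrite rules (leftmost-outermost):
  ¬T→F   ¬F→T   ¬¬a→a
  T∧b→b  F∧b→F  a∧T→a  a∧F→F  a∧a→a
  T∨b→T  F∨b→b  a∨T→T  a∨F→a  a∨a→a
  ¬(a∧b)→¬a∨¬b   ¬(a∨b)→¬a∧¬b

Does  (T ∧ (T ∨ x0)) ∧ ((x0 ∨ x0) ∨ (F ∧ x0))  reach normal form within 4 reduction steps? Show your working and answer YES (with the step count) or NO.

Answer: NO — after 4 steps the term is x0 ∨ (F ∧ x0), not yet normal

Derivation:
  start: (T ∧ (T ∨ x0)) ∧ ((x0 ∨ x0) ∨ (F ∧ x0))
  [1] (T ∨ x0) ∧ ((x0 ∨ x0) ∨ (F ∧ x0))
  [2] T ∧ ((x0 ∨ x0) ∨ (F ∧ x0))
  [3] (x0 ∨ x0) ∨ (F ∧ x0)
  [4] x0 ∨ (F ∧ x0)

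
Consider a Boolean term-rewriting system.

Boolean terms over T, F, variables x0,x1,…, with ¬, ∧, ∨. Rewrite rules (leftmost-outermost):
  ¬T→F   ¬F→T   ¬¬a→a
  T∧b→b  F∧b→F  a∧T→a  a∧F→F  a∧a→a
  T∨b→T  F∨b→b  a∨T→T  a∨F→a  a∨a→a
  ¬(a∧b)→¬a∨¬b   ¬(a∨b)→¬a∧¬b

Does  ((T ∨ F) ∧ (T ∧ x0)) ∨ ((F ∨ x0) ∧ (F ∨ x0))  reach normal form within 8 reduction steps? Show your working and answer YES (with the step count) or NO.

  start: ((T ∨ F) ∧ (T ∧ x0)) ∨ ((F ∨ x0) ∧ (F ∨ x0))
  [1] (T ∧ (T ∧ x0)) ∨ ((F ∨ x0) ∧ (F ∨ x0))
  [2] (T ∧ x0) ∨ ((F ∨ x0) ∧ (F ∨ x0))
  [3] x0 ∨ ((F ∨ x0) ∧ (F ∨ x0))
  [4] x0 ∨ (F ∨ x0)
  [5] x0 ∨ x0
  [6] x0

Answer: YES — reaches normal form x0 in 6 ≤ 8 steps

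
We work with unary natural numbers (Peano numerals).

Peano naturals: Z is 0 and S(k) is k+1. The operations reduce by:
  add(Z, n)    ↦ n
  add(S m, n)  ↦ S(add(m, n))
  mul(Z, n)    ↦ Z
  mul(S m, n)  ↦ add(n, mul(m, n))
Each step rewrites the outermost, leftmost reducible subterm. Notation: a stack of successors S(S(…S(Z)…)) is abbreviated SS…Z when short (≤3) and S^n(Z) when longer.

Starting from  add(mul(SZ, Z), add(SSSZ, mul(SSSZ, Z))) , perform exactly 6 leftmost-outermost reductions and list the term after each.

Answer: after 6 steps: S(S(add(SZ, mul(SSSZ, Z))))

Working:
  start: add(mul(SZ, Z), add(SSSZ, mul(SSSZ, Z)))
  step 1: add(add(Z, mul(Z, Z)), add(SSSZ, mul(SSSZ, Z)))
  step 2: add(mul(Z, Z), add(SSSZ, mul(SSSZ, Z)))
  step 3: add(Z, add(SSSZ, mul(SSSZ, Z)))
  step 4: add(SSSZ, mul(SSSZ, Z))
  step 5: S(add(SSZ, mul(SSSZ, Z)))
  step 6: S(S(add(SZ, mul(SSSZ, Z))))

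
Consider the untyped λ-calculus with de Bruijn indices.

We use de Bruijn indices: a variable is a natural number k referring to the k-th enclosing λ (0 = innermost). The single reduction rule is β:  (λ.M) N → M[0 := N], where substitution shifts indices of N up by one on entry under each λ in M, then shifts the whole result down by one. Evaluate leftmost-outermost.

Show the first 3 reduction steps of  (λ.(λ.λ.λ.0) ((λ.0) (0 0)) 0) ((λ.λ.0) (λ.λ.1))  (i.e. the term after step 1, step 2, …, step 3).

Answer: after 3 steps: λ.0

Working:
  start: (λ.(λ.λ.λ.0) ((λ.0) (0 0)) 0) ((λ.λ.0) (λ.λ.1))
  [1] (λ.λ.λ.0) ((λ.0) ((λ.λ.0) (λ.λ.1) ((λ.λ.0) (λ.λ.1)))) ((λ.λ.0) (λ.λ.1))
  [2] (λ.λ.0) ((λ.λ.0) (λ.λ.1))
  [3] λ.0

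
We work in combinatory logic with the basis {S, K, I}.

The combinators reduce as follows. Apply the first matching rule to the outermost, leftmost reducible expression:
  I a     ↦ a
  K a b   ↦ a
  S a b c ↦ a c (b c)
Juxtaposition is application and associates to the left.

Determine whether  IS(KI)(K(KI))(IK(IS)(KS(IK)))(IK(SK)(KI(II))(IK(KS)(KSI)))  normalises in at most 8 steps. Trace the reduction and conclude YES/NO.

  start: IS(KI)(K(KI))(IK(IS)(KS(IK)))(IK(SK)(KI(II))(IK(KS)(KSI)))
  [1] S(KI)(K(KI))(IK(IS)(KS(IK)))(IK(SK)(KI(II))(IK(KS)(KSI)))
  [2] KI(IK(IS)(KS(IK)))(K(KI)(IK(IS)(KS(IK))))(IK(SK)(KI(II))(IK(KS)(KSI)))
  [3] I(K(KI)(IK(IS)(KS(IK))))(IK(SK)(KI(II))(IK(KS)(KSI)))
  [4] K(KI)(IK(IS)(KS(IK)))(IK(SK)(KI(II))(IK(KS)(KSI)))
  [5] KI(IK(SK)(KI(II))(IK(KS)(KSI)))
  [6] I

Answer: YES — reaches normal form I in 6 ≤ 8 steps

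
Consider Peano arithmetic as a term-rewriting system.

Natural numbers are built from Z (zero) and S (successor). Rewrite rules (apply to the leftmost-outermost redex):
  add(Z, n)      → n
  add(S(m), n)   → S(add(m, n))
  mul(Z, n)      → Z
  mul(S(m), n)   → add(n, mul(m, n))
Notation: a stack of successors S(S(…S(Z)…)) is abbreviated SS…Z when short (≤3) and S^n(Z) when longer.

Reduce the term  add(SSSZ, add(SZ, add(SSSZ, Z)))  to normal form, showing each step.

  start: add(SSSZ, add(SZ, add(SSSZ, Z)))
  [1] S(add(SSZ, add(SZ, add(SSSZ, Z))))
  [2] S(S(add(SZ, add(SZ, add(SSSZ, Z)))))
  [3] S(S(S(add(Z, add(SZ, add(SSSZ, Z))))))
  [4] S(S(S(add(SZ, add(SSSZ, Z)))))
  [5] S(S(S(S(add(Z, add(SSSZ, Z))))))
  [6] S(S(S(S(add(SSSZ, Z)))))
  [7] S(S(S(S(S(add(SSZ, Z))))))
  [8] S(S(S(S(S(S(add(SZ, Z)))))))
  [9] S(S(S(S(S(S(S(add(Z, Z))))))))
  [10] S^7(Z)

Answer: normal form = S^7(Z)  (in 10 steps)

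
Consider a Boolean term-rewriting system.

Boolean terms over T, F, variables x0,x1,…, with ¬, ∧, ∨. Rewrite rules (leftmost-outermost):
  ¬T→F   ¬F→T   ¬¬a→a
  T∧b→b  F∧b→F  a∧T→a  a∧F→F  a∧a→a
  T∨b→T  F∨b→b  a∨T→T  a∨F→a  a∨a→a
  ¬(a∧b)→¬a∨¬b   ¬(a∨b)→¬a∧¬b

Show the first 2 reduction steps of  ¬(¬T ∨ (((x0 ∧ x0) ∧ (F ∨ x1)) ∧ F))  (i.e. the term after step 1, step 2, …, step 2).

  start: ¬(¬T ∨ (((x0 ∧ x0) ∧ (F ∨ x1)) ∧ F))
  [1] ¬¬T ∧ ¬(((x0 ∧ x0) ∧ (F ∨ x1)) ∧ F)
  [2] T ∧ ¬(((x0 ∧ x0) ∧ (F ∨ x1)) ∧ F)

Answer: after 2 steps: T ∧ ¬(((x0 ∧ x0) ∧ (F ∨ x1)) ∧ F)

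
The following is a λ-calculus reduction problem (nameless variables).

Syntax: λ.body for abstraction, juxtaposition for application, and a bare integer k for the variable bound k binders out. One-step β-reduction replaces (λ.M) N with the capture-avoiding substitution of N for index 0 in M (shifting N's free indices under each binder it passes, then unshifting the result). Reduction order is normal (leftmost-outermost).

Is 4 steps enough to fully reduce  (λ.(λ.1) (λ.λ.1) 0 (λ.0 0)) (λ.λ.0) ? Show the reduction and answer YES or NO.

Answer: YES — reaches normal form λ.0 0 in 4 ≤ 4 steps

Derivation:
  start: (λ.(λ.1) (λ.λ.1) 0 (λ.0 0)) (λ.λ.0)
  [1] (λ.λ.λ.0) (λ.λ.1) (λ.λ.0) (λ.0 0)
  [2] (λ.λ.0) (λ.λ.0) (λ.0 0)
  [3] (λ.0) (λ.0 0)
  [4] λ.0 0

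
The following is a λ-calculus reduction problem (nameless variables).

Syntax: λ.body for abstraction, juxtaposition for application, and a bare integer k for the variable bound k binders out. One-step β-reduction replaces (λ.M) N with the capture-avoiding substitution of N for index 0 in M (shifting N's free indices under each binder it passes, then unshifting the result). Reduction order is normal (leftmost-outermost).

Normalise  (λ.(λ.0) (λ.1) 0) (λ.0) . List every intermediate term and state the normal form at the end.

Answer: normal form = λ.0  (in 3 steps)

Working:
  start: (λ.(λ.0) (λ.1) 0) (λ.0)
  [1] (λ.0) (λ.λ.0) (λ.0)
  [2] (λ.λ.0) (λ.0)
  [3] λ.0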